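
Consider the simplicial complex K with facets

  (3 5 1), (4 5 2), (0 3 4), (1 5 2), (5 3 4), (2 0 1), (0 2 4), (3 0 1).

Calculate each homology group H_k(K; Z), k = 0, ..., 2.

Take the total order 0 < 1 < 2 < 3 < 4 < 5 on the vertex set. Then K (dimension 2) consists of the simplices:

  0-simplices (6): [0], [1], [2], [3], [4], [5]
  1-simplices (12): [0,1], [0,2], [0,3], [0,4], [1,2], [1,3], [1,5], [2,4], [2,5], [3,4], [3,5], [4,5]
  2-simplices (8): [0,1,2], [0,1,3], [0,2,4], [0,3,4], [1,2,5], [1,3,5], [2,4,5], [3,4,5]

so the chain groups are C_0 ≅ Z^6, C_1 ≅ Z^12, C_2 ≅ Z^8.

∂_1: C_1 → C_0 is given by ∂[p,q] = [q] − [p].
As a 6×12 matrix over Z this has rank 5, with invariant factors (1,1,1,1,1).

The boundary map ∂_2: C_2 → C_1 acts by ∂[p,q,r] = [q,r] − [p,r] + [p,q]. For instance
  ∂[1,3,5] = [3,5] − [1,5] + [1,3],
  ∂[1,2,5] = [2,5] − [1,5] + [1,2].
As a 12×8 matrix over Z this has rank 7, with invariant factors (1,1,1,1,1,1,1).

From H_k ≅ ker(∂_k) / im(∂_{k+1}) we obtain:

  H_0: rank C_0 − rank ∂_1 = 6 − 5 = 1, and the invariant factors of ∂_1 are all 1, so H_0 ≅ Z.
  H_1: rank ker ∂_1 − rank ∂_2 = (12 − 5) − 7 = 0, and the invariant factors of ∂_2 are all 1, so H_1 ≅ 0.
  H_2: rank ker ∂_2 − rank ∂_3 = (8 − 7) − 0 = 1, and there is no ∂_3, so H_2 ≅ Z.

H_0 ≅ Z,  H_1 = 0,  H_2 ≅ Z.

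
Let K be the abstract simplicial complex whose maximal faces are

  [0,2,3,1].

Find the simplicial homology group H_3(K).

Fix the vertex order 0 < 1 < 2 < 3 and write every simplex with vertices in increasing order. Then dim K = 3 and the simplices of K are:

  0-simplices (4): [0], [1], [2], [3]
  1-simplices (6): [0,1], [0,2], [0,3], [1,2], [1,3], [2,3]
  2-simplices (4): [0,1,2], [0,1,3], [0,2,3], [1,2,3]
  3-simplices (1): [0,1,2,3]

so the chain groups are C_0 ≅ Z^4, C_1 ≅ Z^6, C_2 ≅ Z^4, C_3 ≅ Z^1.

∂_1: C_1 → C_0 maps an edge to its endpoints' difference, ∂[p,q] = q − p. For instance
  ∂[2,3] = [3] − [2].
As a 4×6 matrix over Z this has rank 3, with invariant factors (1,1,1).

Boundary ∂_2: C_2 → C_1 sends each 2-simplex [p,q,r] to [q,r] − [p,r] + [p,q]. For instance
  ∂[0,1,3] = [1,3] − [0,3] + [0,1],
  ∂[0,1,2] = [1,2] − [0,2] + [0,1].
The resulting 6×4 matrix has rank 3, and its Smith normal form has invariant factors (1,1,1).

∂_3: C_3 → C_2 sends each 3-simplex σ to the alternating sum Σ_i (−1)^i (σ with its i-th vertex removed). For instance
  ∂[0,1,2,3] = [1,2,3] − [0,2,3] + [0,1,3] − [0,1,2].
The 4×1 boundary matrix has rank 1 and Smith normal form diag(1).

Now H_k = ker ∂_k / im ∂_{k+1}, so:

  H_3: rank ker ∂_3 − rank ∂_4 = (1 − 1) − 0 = 0, and there is no ∂_4, so H_3 ≅ 0.

H_3 ≅ 0.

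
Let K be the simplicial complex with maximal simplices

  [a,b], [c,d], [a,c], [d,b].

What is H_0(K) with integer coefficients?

H_0 ≅ Z.

Order the vertices as a < b < c < d. Listing each simplex with vertices in this order, K has dimension 1 with simplices:

  0-simplices (4): a, b, c, d
  1-simplices (4): ab, ac, bd, cd

Hence C_0 ≅ Z^4, C_1 ≅ Z^4.

∂_1: C_1 → C_0 is given by ∂[p,q] = [q] − [p]. For instance
  ∂bd = d − b.
The resulting 4×4 matrix has rank 3, and its Smith normal form has invariant factors (1,1,1).

Computing H_k = (kernel of ∂_k) / (image of ∂_{k+1}):

  H_0: rank C_0 − rank ∂_1 = 4 − 3 = 1, and the invariant factors of ∂_1 are all 1, so H_0 ≅ Z.

(K is a triangulation of the circle S^1.)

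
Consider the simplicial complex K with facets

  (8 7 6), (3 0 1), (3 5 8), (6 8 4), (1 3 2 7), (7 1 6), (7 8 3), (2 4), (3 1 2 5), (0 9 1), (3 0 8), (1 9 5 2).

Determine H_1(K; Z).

H_1 = Z.

Order the vertices as 0 < 1 < 2 < 3 < 4 < 5 < 6 < 7 < 8 < 9. Listing each simplex with vertices in this order, K has dimension 3 with simplices:

  0-simplices (10): [0], [1], [2], [3], [4], [5], [6], [7], [8], [9]
  1-simplices (25): (25 of them)
  2-simplices (18): [0,1,3], [0,1,9], [0,3,8], [1,2,3], [1,2,5], [1,2,7], [1,2,9], [1,3,5], [1,3,7], [1,5,9], [1,6,7], [2,3,5], [2,3,7], [2,5,9], [3,5,8], [3,7,8], [4,6,8], [6,7,8]
  3-simplices (3): [1,2,3,5], [1,2,3,7], [1,2,5,9]

so the chain groups are C_0 ≅ Z^10, C_1 ≅ Z^25, C_2 ≅ Z^18, C_3 ≅ Z^3.

The boundary map ∂_1: C_1 → C_0 is given by ∂[p,q] = [q] − [p].
As a 10×25 matrix over Z this has rank 9, with invariant factors (1,1,1,1,1,1,1,1,1).

The boundary map ∂_2: C_2 → C_1 maps a triangle to the signed sum of its edges. For instance
  ∂[0,1,9] = [1,9] − [0,9] + [0,1],
  ∂[1,3,5] = [3,5] − [1,5] + [1,3].
This gives a 25×18 integer matrix of rank 15; reducing to Smith normal form yields diagonal entries (1,1,1,1,1,1,1,1,1,1,1,1,1,1,1).

∂_3: C_3 → C_2 sends each 3-simplex σ to the alternating sum Σ_i (−1)^i (σ with its i-th vertex removed). For instance
  ∂[1,2,3,7] = [2,3,7] − [1,3,7] + [1,2,7] − [1,2,3],
  ∂[1,2,5,9] = [2,5,9] − [1,5,9] + [1,2,9] − [1,2,5].
The resulting 18×3 matrix has rank 3, and its Smith normal form has invariant factors (1,1,1).

Reading off H_k = ker ∂_k / im ∂_{k+1}:

  H_1: rank ker ∂_1 − rank ∂_2 = (25 − 9) − 15 = 1, and the invariant factors of ∂_2 are all 1, so H_1 = Z.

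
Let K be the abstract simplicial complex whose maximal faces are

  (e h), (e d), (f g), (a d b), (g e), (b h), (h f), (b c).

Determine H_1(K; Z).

Order the vertices as a < b < c < d < e < f < g < h. Listing each simplex with vertices in this order, K has dimension 2 with simplices:

  0-simplices (8): a, b, c, d, e, f, g, h
  1-simplices (10): ab, ad, bc, bd, bh, de, eg, eh, fg, fh
  2-simplices (1): abd

Hence C_0 ≅ Z^8, C_1 ≅ Z^10, C_2 ≅ Z^1.

∂_1: C_1 → C_0 is given by ∂[p,q] = [q] − [p].
The resulting 8×10 matrix has rank 7, and its Smith normal form has invariant factors (1,1,1,1,1,1,1).

∂_2: C_2 → C_1 sends each 2-simplex [p,q,r] to [q,r] − [p,r] + [p,q]. For instance
  ∂abd = bd − ad + ab.
This gives a 10×1 integer matrix of rank 1; reducing to Smith normal form yields diagonal entries (1).

Now H_k = ker ∂_k / im ∂_{k+1}, so:

  H_1: rank ker ∂_1 − rank ∂_2 = (10 − 7) − 1 = 2, and the invariant factors of ∂_2 are all 1, so H_1 ≅ Z^2.

H_1 = Z^2.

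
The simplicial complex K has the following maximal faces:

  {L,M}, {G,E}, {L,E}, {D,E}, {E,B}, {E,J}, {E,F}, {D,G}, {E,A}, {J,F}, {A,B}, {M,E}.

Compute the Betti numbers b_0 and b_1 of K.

b_0 = 1, b_1 = 4.

Take the total order A < B < D < E < F < G < J < L < M on the vertex set. Then K (dimension 1) consists of the simplices:

  0-simplices (9): A, B, D, E, F, G, J, L, M
  1-simplices (12): AB, AE, BE, DE, DG, EF, EG, EJ, EL, EM, FJ, LM

Hence C_0 ≅ Z^9, C_1 ≅ Z^12.

The boundary map ∂_1: C_1 → C_0 maps an edge to its endpoints' difference, ∂[p,q] = q − p.
As a 9×12 matrix over Z this has rank 8, with invariant factors (1,1,1,1,1,1,1,1).

From H_k ≅ ker(∂_k) / im(∂_{k+1}) we obtain:

  H_0: rank C_0 − rank ∂_1 = 9 − 8 = 1, and the invariant factors of ∂_1 are all 1, so H_0 = Z.
  H_1: rank ker ∂_1 − rank ∂_2 = (12 − 8) − 0 = 4, and there is no ∂_2, so H_1 = Z^4.

Hence the Betti numbers are b_0 = 1, b_1 = 4.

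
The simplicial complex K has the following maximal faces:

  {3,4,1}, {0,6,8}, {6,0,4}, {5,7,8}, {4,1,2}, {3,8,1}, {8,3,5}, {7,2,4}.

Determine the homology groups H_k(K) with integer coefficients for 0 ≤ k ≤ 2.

Order the vertices as 0 < 1 < 2 < 3 < 4 < 5 < 6 < 7 < 8. Listing each simplex with vertices in this order, K has dimension 2 with simplices:

  0-simplices (9): [0], [1], [2], [3], [4], [5], [6], [7], [8]
  1-simplices (18): [0,4], [0,6], [0,8], [1,2], [1,3], [1,4], [1,8], [2,4], [2,7], [3,4], [3,5], [3,8], [4,6], [4,7], [5,7], [5,8], [6,8], [7,8]
  2-simplices (8): [0,4,6], [0,6,8], [1,2,4], [1,3,4], [1,3,8], [2,4,7], [3,5,8], [5,7,8]

Hence C_0 ≅ Z^9, C_1 ≅ Z^18, C_2 ≅ Z^8.

Boundary ∂_1: C_1 → C_0 maps an edge to its endpoints' difference, ∂[p,q] = q − p. For instance
  ∂[5,8] = [8] − [5].
As a 9×18 matrix over Z this has rank 8, with invariant factors (1,1,1,1,1,1,1,1).

∂_2: C_2 → C_1 acts by ∂[p,q,r] = [q,r] − [p,r] + [p,q]. For instance
  ∂[2,4,7] = [4,7] − [2,7] + [2,4],
  ∂[1,3,4] = [3,4] − [1,4] + [1,3].
This gives a 18×8 integer matrix of rank 8; reducing to Smith normal form yields diagonal entries (1,1,1,1,1,1,1,1).

Reading off H_k = ker ∂_k / im ∂_{k+1}:

  H_0: rank C_0 − rank ∂_1 = 9 − 8 = 1, and the invariant factors of ∂_1 are all 1, so H_0 = Z.
  H_1: rank ker ∂_1 − rank ∂_2 = (18 − 8) − 8 = 2, and the invariant factors of ∂_2 are all 1, so H_1 = Z^2.
  H_2: rank ker ∂_2 − rank ∂_3 = (8 − 8) − 0 = 0, and there is no ∂_3, so H_2 = 0.

H_0 = Z,  H_1 = Z^2,  H_2 = 0.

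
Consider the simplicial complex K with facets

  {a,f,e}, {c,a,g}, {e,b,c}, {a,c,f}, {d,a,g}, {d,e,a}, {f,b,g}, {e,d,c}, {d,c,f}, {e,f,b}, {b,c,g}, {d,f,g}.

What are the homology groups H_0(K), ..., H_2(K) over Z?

H_0 ≅ Z,  H_1 ≅ Z/2Z,  H_2 = 0.

Order the vertices as a < b < c < d < e < f < g. Listing each simplex with vertices in this order, K has dimension 2 with simplices:

  0-simplices (7): a, b, c, d, e, f, g
  1-simplices (18): ac, ad, ae, af, ag, bc, be, bf, bg, cd, ce, cf, cg, de, df, dg, ef, fg
  2-simplices (12): acf, acg, ade, adg, aef, bce, bcg, bef, bfg, cde, cdf, dfg

so the chain groups are C_0 ≅ Z^7, C_1 ≅ Z^18, C_2 ≅ Z^12.

The boundary map ∂_1: C_1 → C_0 sends each edge [p,q] (with p < q) to q − p.
This gives a 7×18 integer matrix of rank 6; reducing to Smith normal form yields diagonal entries (1,1,1,1,1,1).

The boundary map ∂_2: C_2 → C_1 acts by ∂[p,q,r] = [q,r] − [p,r] + [p,q]. For instance
  ∂bfg = fg − bg + bf,
  ∂cde = de − ce + cd.
As a 18×12 matrix over Z this has rank 12, with invariant factors (1,1,1,1,1,1,1,1,1,1,1,2).

From H_k ≅ ker(∂_k) / im(∂_{k+1}) we obtain:

  H_0: rank C_0 − rank ∂_1 = 7 − 6 = 1, and the invariant factors of ∂_1 are all 1, so H_0 = Z.
  H_1: rank ker ∂_1 − rank ∂_2 = (18 − 6) − 12 = 0, and ∂_2 has invariant factor 2 > 1, so H_1 = Z/2Z.
  H_2: rank ker ∂_2 − rank ∂_3 = (12 − 12) − 0 = 0, and there is no ∂_3, so H_2 = 0.

As a check, the Euler characteristic is 7 − 18 + 12 = 1, which agrees with 1 − 0 + 0 = 1.
(K is a triangulation of the real projective plane RP^2.)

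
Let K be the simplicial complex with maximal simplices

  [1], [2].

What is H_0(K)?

H_0 ≅ Z^2.

Take the total order 1 < 2 on the vertex set. Then K (dimension 0) consists of the simplices:

  0-simplices (2): [1], [2]

Hence C_0 ≅ Z^2.

Reading off H_k = ker ∂_k / im ∂_{k+1}:

  H_0: rank C_0 − rank ∂_1 = 2 − 0 = 2, and there is no ∂_1, so H_0 = Z^2.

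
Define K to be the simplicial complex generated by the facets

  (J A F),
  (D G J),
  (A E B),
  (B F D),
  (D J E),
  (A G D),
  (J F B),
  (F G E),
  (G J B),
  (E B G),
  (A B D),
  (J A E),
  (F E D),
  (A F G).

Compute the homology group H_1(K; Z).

Fix the vertex order A < B < D < E < F < G < J and write every simplex with vertices in increasing order. Then dim K = 2 and the simplices of K are:

  0-simplices (7): A, B, D, E, F, G, J
  1-simplices (21): AB, AD, AE, AF, AG, AJ, BD, BE, BF, BG, BJ, DE, DF, DG, DJ, EF, EG, EJ, FG, FJ, GJ
  2-simplices (14): ABD, ABE, ADG, AEJ, AFG, AFJ, BDF, BEG, BFJ, BGJ, DEF, DEJ, DGJ, EFG

giving chain groups C_0 ≅ Z^7, C_1 ≅ Z^21, C_2 ≅ Z^14.

Boundary ∂_1: C_1 → C_0 sends each edge [p,q] (with p < q) to q − p.
The 7×21 boundary matrix has rank 6 and Smith normal form diag(1,1,1,1,1,1).

∂_2: C_2 → C_1 maps a triangle to the signed sum of its edges. For instance
  ∂DEF = EF − DF + DE,
  ∂ABE = BE − AE + AB.
This gives a 21×14 integer matrix of rank 13; reducing to Smith normal form yields diagonal entries (1,1,1,1,1,1,1,1,1,1,1,1,1).

Reading off H_k = ker ∂_k / im ∂_{k+1}:

  H_1: rank ker ∂_1 − rank ∂_2 = (21 − 6) − 13 = 2, and the invariant factors of ∂_2 are all 1, so H_1 ≅ Z^2.

H_1 ≅ Z^2.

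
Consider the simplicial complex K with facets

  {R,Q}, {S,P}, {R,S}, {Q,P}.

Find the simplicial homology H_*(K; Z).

H_0 ≅ Z,  H_1 ≅ Z.

K has 4 vertices, 4 edges.
rank ∂_0 = 0, rank ∂_1 = 3 ⇒ b_0 = 4 − 0 − 3 = 1; all invariant factors of ∂_1 are 1 so no torsion. So H_0 = Z.
rank ∂_1 = 3, rank ∂_2 = 0 ⇒ b_1 = 4 − 3 − 0 = 1. So H_1 = Z.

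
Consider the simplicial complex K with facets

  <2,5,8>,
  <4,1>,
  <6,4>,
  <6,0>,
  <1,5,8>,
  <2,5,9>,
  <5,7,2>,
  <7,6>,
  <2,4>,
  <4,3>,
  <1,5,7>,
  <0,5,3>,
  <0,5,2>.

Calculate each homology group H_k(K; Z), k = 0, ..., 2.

H_0 ≅ Z,  H_1 ≅ Z^4,  H_2 = 0.

Fix the vertex order 0 < 1 < 2 < 3 < 4 < 5 < 6 < 7 < 8 < 9 and write every simplex with vertices in increasing order. Then dim K = 2 and the simplices of K are:

  0-simplices (10): [0], [1], [2], [3], [4], [5], [6], [7], [8], [9]
  1-simplices (20): [0,2], [0,3], [0,5], [0,6], [1,4], [1,5], [1,7], [1,8], [2,4], [2,5], [2,7], [2,8], [2,9], [3,4], [3,5], [4,6], [5,7], [5,8], [5,9], [6,7]
  2-simplices (7): [0,2,5], [0,3,5], [1,5,7], [1,5,8], [2,5,7], [2,5,8], [2,5,9]

giving chain groups C_0 ≅ Z^10, C_1 ≅ Z^20, C_2 ≅ Z^7.

Boundary ∂_1: C_1 → C_0 maps an edge to its endpoints' difference, ∂[p,q] = q − p. For instance
  ∂[2,8] = [8] − [2].
The 10×20 boundary matrix has rank 9 and Smith normal form diag(1,1,1,1,1,1,1,1,1).

∂_2: C_2 → C_1 sends each 2-simplex [p,q,r] to [q,r] − [p,r] + [p,q]. For instance
  ∂[0,3,5] = [3,5] − [0,5] + [0,3],
  ∂[1,5,8] = [5,8] − [1,8] + [1,5].
The resulting 20×7 matrix has rank 7, and its Smith normal form has invariant factors (1,1,1,1,1,1,1).

Now H_k = ker ∂_k / im ∂_{k+1}, so:

  H_0: rank C_0 − rank ∂_1 = 10 − 9 = 1, and the invariant factors of ∂_1 are all 1, so H_0 ≅ Z.
  H_1: rank ker ∂_1 − rank ∂_2 = (20 − 9) − 7 = 4, and the invariant factors of ∂_2 are all 1, so H_1 ≅ Z^4.
  H_2: rank ker ∂_2 − rank ∂_3 = (7 − 7) − 0 = 0, and there is no ∂_3, so H_2 ≅ 0.

As a check, the Euler characteristic is 10 − 20 + 7 = -3, which agrees with 1 − 4 + 0 = -3.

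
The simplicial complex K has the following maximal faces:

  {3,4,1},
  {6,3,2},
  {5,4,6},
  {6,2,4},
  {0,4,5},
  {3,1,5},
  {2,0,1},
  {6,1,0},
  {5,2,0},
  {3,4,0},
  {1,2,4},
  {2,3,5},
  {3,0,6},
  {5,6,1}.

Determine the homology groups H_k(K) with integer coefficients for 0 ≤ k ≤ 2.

H_0 = Z,  H_1 = Z^2,  H_2 = Z.

Take the total order 0 < 1 < 2 < 3 < 4 < 5 < 6 on the vertex set. Then K (dimension 2) consists of the simplices:

  0-simplices (7): [0], [1], [2], [3], [4], [5], [6]
  1-simplices (21): [0,1], [0,2], [0,3], [0,4], [0,5], [0,6], [1,2], [1,3], [1,4], [1,5], [1,6], [2,3], [2,4], [2,5], [2,6], [3,4], [3,5], [3,6], [4,5], [4,6], [5,6]
  2-simplices (14): [0,1,2], [0,1,6], [0,2,5], [0,3,4], [0,3,6], [0,4,5], [1,2,4], [1,3,4], [1,3,5], [1,5,6], [2,3,5], [2,3,6], [2,4,6], [4,5,6]

giving chain groups C_0 ≅ Z^7, C_1 ≅ Z^21, C_2 ≅ Z^14.

The boundary map ∂_1: C_1 → C_0 sends each edge [p,q] (with p < q) to q − p.
This gives a 7×21 integer matrix of rank 6; reducing to Smith normal form yields diagonal entries (1,1,1,1,1,1).

∂_2: C_2 → C_1 acts by ∂[p,q,r] = [q,r] − [p,r] + [p,q]. For instance
  ∂[0,1,2] = [1,2] − [0,2] + [0,1],
  ∂[1,3,5] = [3,5] − [1,5] + [1,3].
This gives a 21×14 integer matrix of rank 13; reducing to Smith normal form yields diagonal entries (1,1,1,1,1,1,1,1,1,1,1,1,1).

Reading off H_k = ker ∂_k / im ∂_{k+1}:

  H_0: rank C_0 − rank ∂_1 = 7 − 6 = 1, and the invariant factors of ∂_1 are all 1, so H_0 ≅ Z.
  H_1: rank ker ∂_1 − rank ∂_2 = (21 − 6) − 13 = 2, and the invariant factors of ∂_2 are all 1, so H_1 ≅ Z^2.
  H_2: rank ker ∂_2 − rank ∂_3 = (14 − 13) − 0 = 1, and there is no ∂_3, so H_2 ≅ Z.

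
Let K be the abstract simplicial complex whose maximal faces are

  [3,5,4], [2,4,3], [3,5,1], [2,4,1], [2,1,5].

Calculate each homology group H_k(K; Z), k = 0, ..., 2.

H_0 = Z,  H_1 = Z,  H_2 = 0.

We work with the vertex ordering 1 < 2 < 3 < 4 < 5. The simplices of K, each written with vertices in increasing order, are:

  0-simplices (5): [1], [2], [3], [4], [5]
  1-simplices (10): [1,2], [1,3], [1,4], [1,5], [2,3], [2,4], [2,5], [3,4], [3,5], [4,5]
  2-simplices (5): [1,2,4], [1,2,5], [1,3,5], [2,3,4], [3,4,5]

so the chain groups are C_0 ≅ Z^5, C_1 ≅ Z^10, C_2 ≅ Z^5.

Boundary ∂_1: C_1 → C_0 sends each edge [p,q] (with p < q) to q − p.
As a 5×10 matrix over Z this has rank 4, with invariant factors (1,1,1,1).

Boundary ∂_2: C_2 → C_1 sends each 2-simplex [p,q,r] to [q,r] − [p,r] + [p,q]. For instance
  ∂[2,3,4] = [3,4] − [2,4] + [2,3],
  ∂[3,4,5] = [4,5] − [3,5] + [3,4].
This gives a 10×5 integer matrix of rank 5; reducing to Smith normal form yields diagonal entries (1,1,1,1,1).

Computing H_k = (kernel of ∂_k) / (image of ∂_{k+1}):

  H_0: rank C_0 − rank ∂_1 = 5 − 4 = 1, and the invariant factors of ∂_1 are all 1, so H_0 ≅ Z.
  H_1: rank ker ∂_1 − rank ∂_2 = (10 − 4) − 5 = 1, and the invariant factors of ∂_2 are all 1, so H_1 ≅ Z.
  H_2: rank ker ∂_2 − rank ∂_3 = (5 − 5) − 0 = 0, and there is no ∂_3, so H_2 ≅ 0.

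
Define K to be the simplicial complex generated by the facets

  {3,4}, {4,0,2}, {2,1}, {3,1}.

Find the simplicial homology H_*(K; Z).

Order the vertices as 0 < 1 < 2 < 3 < 4. Listing each simplex with vertices in this order, K has dimension 2 with simplices:

  0-simplices (5): [0], [1], [2], [3], [4]
  1-simplices (6): [0,2], [0,4], [1,2], [1,3], [2,4], [3,4]
  2-simplices (1): [0,2,4]

Hence C_0 ≅ Z^5, C_1 ≅ Z^6, C_2 ≅ Z^1.

The boundary map ∂_1: C_1 → C_0 is given by ∂[p,q] = [q] − [p]. For instance
  ∂[2,4] = [4] − [2].
The 5×6 boundary matrix has rank 4 and Smith normal form diag(1,1,1,1).

The boundary map ∂_2: C_2 → C_1 acts by ∂[p,q,r] = [q,r] − [p,r] + [p,q]. For instance
  ∂[0,2,4] = [2,4] − [0,4] + [0,2].
As a 6×1 matrix over Z this has rank 1, with invariant factors (1).

Reading off H_k = ker ∂_k / im ∂_{k+1}:

  H_0: rank C_0 − rank ∂_1 = 5 − 4 = 1, and the invariant factors of ∂_1 are all 1, so H_0 ≅ Z.
  H_1: rank ker ∂_1 − rank ∂_2 = (6 − 4) − 1 = 1, and the invariant factors of ∂_2 are all 1, so H_1 ≅ Z.
  H_2: rank ker ∂_2 − rank ∂_3 = (1 − 1) − 0 = 0, and there is no ∂_3, so H_2 ≅ 0.

H_0 = Z,  H_1 = Z,  H_2 = 0.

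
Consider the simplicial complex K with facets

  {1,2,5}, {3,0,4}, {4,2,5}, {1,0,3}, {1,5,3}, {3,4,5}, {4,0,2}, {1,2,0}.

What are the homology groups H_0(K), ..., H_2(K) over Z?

Take the total order 0 < 1 < 2 < 3 < 4 < 5 on the vertex set. Then K (dimension 2) consists of the simplices:

  0-simplices (6): [0], [1], [2], [3], [4], [5]
  1-simplices (12): [0,1], [0,2], [0,3], [0,4], [1,2], [1,3], [1,5], [2,4], [2,5], [3,4], [3,5], [4,5]
  2-simplices (8): [0,1,2], [0,1,3], [0,2,4], [0,3,4], [1,2,5], [1,3,5], [2,4,5], [3,4,5]

giving chain groups C_0 ≅ Z^6, C_1 ≅ Z^12, C_2 ≅ Z^8.

∂_1: C_1 → C_0 maps an edge to its endpoints' difference, ∂[p,q] = q − p. For instance
  ∂[3,4] = [4] − [3].
The resulting 6×12 matrix has rank 5, and its Smith normal form has invariant factors (1,1,1,1,1).

∂_2: C_2 → C_1 acts by ∂[p,q,r] = [q,r] − [p,r] + [p,q]. For instance
  ∂[0,3,4] = [3,4] − [0,4] + [0,3],
  ∂[1,2,5] = [2,5] − [1,5] + [1,2].
As a 12×8 matrix over Z this has rank 7, with invariant factors (1,1,1,1,1,1,1).

From H_k ≅ ker(∂_k) / im(∂_{k+1}) we obtain:

  H_0: rank C_0 − rank ∂_1 = 6 − 5 = 1, and the invariant factors of ∂_1 are all 1, so H_0 = Z.
  H_1: rank ker ∂_1 − rank ∂_2 = (12 − 5) − 7 = 0, and the invariant factors of ∂_2 are all 1, so H_1 = 0.
  H_2: rank ker ∂_2 − rank ∂_3 = (8 − 7) − 0 = 1, and there is no ∂_3, so H_2 = Z.

As a check, the Euler characteristic is 6 − 12 + 8 = 2, which agrees with 1 − 0 + 1 = 2.
(K is a triangulation of the 2-sphere S^2.)

H_0 = Z,  H_1 = 0,  H_2 = Z.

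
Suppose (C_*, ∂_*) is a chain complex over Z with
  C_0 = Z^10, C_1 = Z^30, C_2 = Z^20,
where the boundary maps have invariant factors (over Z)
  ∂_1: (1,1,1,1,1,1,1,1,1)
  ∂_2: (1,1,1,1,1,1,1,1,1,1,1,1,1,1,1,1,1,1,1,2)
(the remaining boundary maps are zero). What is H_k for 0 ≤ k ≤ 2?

H_0 ≅ Z,  H_1 ≅ Z × Z/2,  H_2 = 0.

H_0: b_0 = 10 − 0 − 9 = 1; torsion from ∂_1 factors > 1: none. So H_0 ≅ Z.
H_1: b_1 = 30 − 9 − 20 = 1; torsion from ∂_2 factors > 1: [2]. So H_1 ≅ Z × Z/2.
H_2: b_2 = 20 − 20 − 0 = 0; torsion from ∂_3 factors > 1: none. So H_2 ≅ 0.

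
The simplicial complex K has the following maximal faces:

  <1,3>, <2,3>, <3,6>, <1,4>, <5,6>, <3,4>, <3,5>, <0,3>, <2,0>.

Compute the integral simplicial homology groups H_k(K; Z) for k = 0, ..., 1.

K has 7 vertices, 9 edges.
rank ∂_0 = 0, rank ∂_1 = 6 ⇒ b_0 = 7 − 0 − 6 = 1; all invariant factors of ∂_1 are 1 so no torsion. So H_0 = Z.
rank ∂_1 = 6, rank ∂_2 = 0 ⇒ b_1 = 9 − 6 − 0 = 3. So H_1 = Z^3.

H_0 = Z,  H_1 = Z^3.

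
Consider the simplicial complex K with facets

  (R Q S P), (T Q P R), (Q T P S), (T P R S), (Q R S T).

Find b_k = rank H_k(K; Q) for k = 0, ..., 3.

b_0 = 1, b_1 = 0, b_2 = 0, b_3 = 1.

Fix the vertex order P < Q < R < S < T and write every simplex with vertices in increasing order. Then dim K = 3 and the simplices of K are:

  0-simplices (5): P, Q, R, S, T
  1-simplices (10): PQ, PR, PS, PT, QR, QS, QT, RS, RT, ST
  2-simplices (10): PQR, PQS, PQT, PRS, PRT, PST, QRS, QRT, QST, RST
  3-simplices (5): PQRS, PQRT, PQST, PRST, QRST

giving chain groups C_0 ≅ Z^5, C_1 ≅ Z^10, C_2 ≅ Z^10, C_3 ≅ Z^5.

∂_1: C_1 → C_0 is given by ∂[p,q] = [q] − [p]. For instance
  ∂ST = T − S.
This gives a 5×10 integer matrix of rank 4; reducing to Smith normal form yields diagonal entries (1,1,1,1).

Boundary ∂_2: C_2 → C_1 acts by ∂[p,q,r] = [q,r] − [p,r] + [p,q]. For instance
  ∂RST = ST − RT + RS,
  ∂PQS = QS − PS + PQ.
The resulting 10×10 matrix has rank 6, and its Smith normal form has invariant factors (1,1,1,1,1,1).

The boundary map ∂_3: C_3 → C_2 sends each 3-simplex σ to the alternating sum Σ_i (−1)^i (σ with its i-th vertex removed). For instance
  ∂PQRS = QRS − PRS + PQS − PQR,
  ∂PRST = RST − PST + PRT − PRS.
This gives a 10×5 integer matrix of rank 4; reducing to Smith normal form yields diagonal entries (1,1,1,1).

From H_k ≅ ker(∂_k) / im(∂_{k+1}) we obtain:

  H_0: rank C_0 − rank ∂_1 = 5 − 4 = 1, and the invariant factors of ∂_1 are all 1, so H_0 ≅ Z.
  H_1: rank ker ∂_1 − rank ∂_2 = (10 − 4) − 6 = 0, and the invariant factors of ∂_2 are all 1, so H_1 ≅ 0.
  H_2: rank ker ∂_2 − rank ∂_3 = (10 − 6) − 4 = 0, and the invariant factors of ∂_3 are all 1, so H_2 ≅ 0.
  H_3: rank ker ∂_3 − rank ∂_4 = (5 − 4) − 0 = 1, and there is no ∂_4, so H_3 ≅ Z.

As a check, the Euler characteristic is 5 − 10 + 10 − 5 = 0, which agrees with 1 − 0 + 0 − 1 = 0.
(K is a triangulation of the 3-sphere S^3.)

Hence the Betti numbers are b_0 = 1, b_1 = 0, b_2 = 0, b_3 = 1.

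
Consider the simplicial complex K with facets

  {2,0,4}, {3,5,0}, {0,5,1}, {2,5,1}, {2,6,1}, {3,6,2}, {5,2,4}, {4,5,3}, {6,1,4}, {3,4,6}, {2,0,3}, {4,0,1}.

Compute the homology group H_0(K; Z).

K has 7 vertices, 18 edges, 12 triangles.
rank ∂_0 = 0, rank ∂_1 = 6 ⇒ b_0 = 7 − 0 − 6 = 1; all invariant factors of ∂_1 are 1 so no torsion. So H_0 ≅ Z.

H_0 ≅ Z.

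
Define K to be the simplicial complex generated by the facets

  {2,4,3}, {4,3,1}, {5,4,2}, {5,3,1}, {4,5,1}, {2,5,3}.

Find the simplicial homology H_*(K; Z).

Fix the vertex order 1 < 2 < 3 < 4 < 5 and write every simplex with vertices in increasing order. Then dim K = 2 and the simplices of K are:

  0-simplices (5): [1], [2], [3], [4], [5]
  1-simplices (9): [1,3], [1,4], [1,5], [2,3], [2,4], [2,5], [3,4], [3,5], [4,5]
  2-simplices (6): [1,3,4], [1,3,5], [1,4,5], [2,3,4], [2,3,5], [2,4,5]

Hence C_0 ≅ Z^5, C_1 ≅ Z^9, C_2 ≅ Z^6.

The boundary map ∂_1: C_1 → C_0 maps an edge to its endpoints' difference, ∂[p,q] = q − p.
As a 5×9 matrix over Z this has rank 4, with invariant factors (1,1,1,1).

Boundary ∂_2: C_2 → C_1 maps a triangle to the signed sum of its edges. For instance
  ∂[2,4,5] = [4,5] − [2,5] + [2,4],
  ∂[1,3,5] = [3,5] − [1,5] + [1,3].
As a 9×6 matrix over Z this has rank 5, with invariant factors (1,1,1,1,1).

Now H_k = ker ∂_k / im ∂_{k+1}, so:

  H_0: rank C_0 − rank ∂_1 = 5 − 4 = 1, and the invariant factors of ∂_1 are all 1, so H_0 ≅ Z.
  H_1: rank ker ∂_1 − rank ∂_2 = (9 − 4) − 5 = 0, and the invariant factors of ∂_2 are all 1, so H_1 ≅ 0.
  H_2: rank ker ∂_2 − rank ∂_3 = (6 − 5) − 0 = 1, and there is no ∂_3, so H_2 ≅ Z.

As a check, the Euler characteristic is 5 − 9 + 6 = 2, which agrees with 1 − 0 + 1 = 2.
(K is a triangulation of the 2-sphere S^2.)

H_0 = Z,  H_1 = 0,  H_2 = Z.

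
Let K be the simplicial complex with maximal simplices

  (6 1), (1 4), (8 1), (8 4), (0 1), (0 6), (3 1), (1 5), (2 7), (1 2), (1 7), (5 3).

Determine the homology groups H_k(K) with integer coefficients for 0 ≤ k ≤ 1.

We work with the vertex ordering 0 < 1 < 2 < 3 < 4 < 5 < 6 < 7 < 8. The simplices of K, each written with vertices in increasing order, are:

  0-simplices (9): [0], [1], [2], [3], [4], [5], [6], [7], [8]
  1-simplices (12): [0,1], [0,6], [1,2], [1,3], [1,4], [1,5], [1,6], [1,7], [1,8], [2,7], [3,5], [4,8]

giving chain groups C_0 ≅ Z^9, C_1 ≅ Z^12.

The boundary map ∂_1: C_1 → C_0 sends each edge [p,q] (with p < q) to q − p.
As a 9×12 matrix over Z this has rank 8, with invariant factors (1,1,1,1,1,1,1,1).

From H_k ≅ ker(∂_k) / im(∂_{k+1}) we obtain:

  H_0: rank C_0 − rank ∂_1 = 9 − 8 = 1, and the invariant factors of ∂_1 are all 1, so H_0 ≅ Z.
  H_1: rank ker ∂_1 − rank ∂_2 = (12 − 8) − 0 = 4, and there is no ∂_2, so H_1 ≅ Z^4.

(K is a triangulation of a wedge of 4 circles.)

H_0 ≅ Z,  H_1 ≅ Z^4.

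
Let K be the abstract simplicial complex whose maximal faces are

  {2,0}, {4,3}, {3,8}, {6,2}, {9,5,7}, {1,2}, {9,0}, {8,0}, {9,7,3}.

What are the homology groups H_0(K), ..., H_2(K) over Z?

H_0 = Z,  H_1 = Z,  H_2 = 0.

Take the total order 0 < 1 < 2 < 3 < 4 < 5 < 6 < 7 < 8 < 9 on the vertex set. Then K (dimension 2) consists of the simplices:

  0-simplices (10): [0], [1], [2], [3], [4], [5], [6], [7], [8], [9]
  1-simplices (12): [0,2], [0,8], [0,9], [1,2], [2,6], [3,4], [3,7], [3,8], [3,9], [5,7], [5,9], [7,9]
  2-simplices (2): [3,7,9], [5,7,9]

giving chain groups C_0 ≅ Z^10, C_1 ≅ Z^12, C_2 ≅ Z^2.

Boundary ∂_1: C_1 → C_0 is given by ∂[p,q] = [q] − [p].
This gives a 10×12 integer matrix of rank 9; reducing to Smith normal form yields diagonal entries (1,1,1,1,1,1,1,1,1).

∂_2: C_2 → C_1 sends each 2-simplex [p,q,r] to [q,r] − [p,r] + [p,q]. For instance
  ∂[5,7,9] = [7,9] − [5,9] + [5,7],
  ∂[3,7,9] = [7,9] − [3,9] + [3,7].
This gives a 12×2 integer matrix of rank 2; reducing to Smith normal form yields diagonal entries (1,1).

Now H_k = ker ∂_k / im ∂_{k+1}, so:

  H_0: rank C_0 − rank ∂_1 = 10 − 9 = 1, and the invariant factors of ∂_1 are all 1, so H_0 ≅ Z.
  H_1: rank ker ∂_1 − rank ∂_2 = (12 − 9) − 2 = 1, and the invariant factors of ∂_2 are all 1, so H_1 ≅ Z.
  H_2: rank ker ∂_2 − rank ∂_3 = (2 − 2) − 0 = 0, and there is no ∂_3, so H_2 ≅ 0.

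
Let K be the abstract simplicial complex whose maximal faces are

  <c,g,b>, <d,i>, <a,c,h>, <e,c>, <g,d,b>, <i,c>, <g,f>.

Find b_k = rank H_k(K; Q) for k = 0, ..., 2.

Order the vertices as a < b < c < d < e < f < g < h < i. Listing each simplex with vertices in this order, K has dimension 2 with simplices:

  0-simplices (9): a, b, c, d, e, f, g, h, i
  1-simplices (12): ac, ah, bc, bd, bg, ce, cg, ch, ci, dg, di, fg
  2-simplices (3): ach, bcg, bdg

giving chain groups C_0 ≅ Z^9, C_1 ≅ Z^12, C_2 ≅ Z^3.

Boundary ∂_1: C_1 → C_0 is given by ∂[p,q] = [q] − [p]. For instance
  ∂ah = h − a.
As a 9×12 matrix over Z this has rank 8, with invariant factors (1,1,1,1,1,1,1,1).

∂_2: C_2 → C_1 sends each 2-simplex [p,q,r] to [q,r] − [p,r] + [p,q]. For instance
  ∂ach = ch − ah + ac,
  ∂bcg = cg − bg + bc.
The resulting 12×3 matrix has rank 3, and its Smith normal form has invariant factors (1,1,1).

From H_k ≅ ker(∂_k) / im(∂_{k+1}) we obtain:

  H_0: rank C_0 − rank ∂_1 = 9 − 8 = 1, and the invariant factors of ∂_1 are all 1, so H_0 ≅ Z.
  H_1: rank ker ∂_1 − rank ∂_2 = (12 − 8) − 3 = 1, and the invariant factors of ∂_2 are all 1, so H_1 ≅ Z.
  H_2: rank ker ∂_2 − rank ∂_3 = (3 − 3) − 0 = 0, and there is no ∂_3, so H_2 ≅ 0.

Hence the Betti numbers are b_0 = 1, b_1 = 1, b_2 = 0.

b_0 = 1, b_1 = 1, b_2 = 0.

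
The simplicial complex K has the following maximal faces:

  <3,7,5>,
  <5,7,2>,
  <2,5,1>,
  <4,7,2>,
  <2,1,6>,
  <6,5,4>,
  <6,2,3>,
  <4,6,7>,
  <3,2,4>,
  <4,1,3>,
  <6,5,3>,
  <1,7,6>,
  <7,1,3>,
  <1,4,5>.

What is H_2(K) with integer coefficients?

H_2 ≅ Z.

K has 7 vertices, 21 edges, 14 triangles.
rank ∂_2 = 13, rank ∂_3 = 0 ⇒ b_2 = 14 − 13 − 0 = 1. So H_2 = Z.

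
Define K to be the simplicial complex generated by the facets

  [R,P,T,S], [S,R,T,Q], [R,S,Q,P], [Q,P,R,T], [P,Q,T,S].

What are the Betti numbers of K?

b_0 = 1, b_1 = 0, b_2 = 0, b_3 = 1.

We work with the vertex ordering P < Q < R < S < T. The simplices of K, each written with vertices in increasing order, are:

  0-simplices (5): P, Q, R, S, T
  1-simplices (10): PQ, PR, PS, PT, QR, QS, QT, RS, RT, ST
  2-simplices (10): PQR, PQS, PQT, PRS, PRT, PST, QRS, QRT, QST, RST
  3-simplices (5): PQRS, PQRT, PQST, PRST, QRST

so the chain groups are C_0 ≅ Z^5, C_1 ≅ Z^10, C_2 ≅ Z^10, C_3 ≅ Z^5.

∂_1: C_1 → C_0 maps an edge to its endpoints' difference, ∂[p,q] = q − p. For instance
  ∂PS = S − P.
The resulting 5×10 matrix has rank 4, and its Smith normal form has invariant factors (1,1,1,1).

∂_2: C_2 → C_1 maps a triangle to the signed sum of its edges. For instance
  ∂PRS = RS − PS + PR,
  ∂PQT = QT − PT + PQ.
The 10×10 boundary matrix has rank 6 and Smith normal form diag(1,1,1,1,1,1).

∂_3: C_3 → C_2 sends each 3-simplex σ to the alternating sum Σ_i (−1)^i (σ with its i-th vertex removed). For instance
  ∂PQRT = QRT − PRT + PQT − PQR,
  ∂PQRS = QRS − PRS + PQS − PQR.
The 10×5 boundary matrix has rank 4 and Smith normal form diag(1,1,1,1).

Reading off H_k = ker ∂_k / im ∂_{k+1}:

  H_0: rank C_0 − rank ∂_1 = 5 − 4 = 1, and the invariant factors of ∂_1 are all 1, so H_0 = Z.
  H_1: rank ker ∂_1 − rank ∂_2 = (10 − 4) − 6 = 0, and the invariant factors of ∂_2 are all 1, so H_1 = 0.
  H_2: rank ker ∂_2 − rank ∂_3 = (10 − 6) − 4 = 0, and the invariant factors of ∂_3 are all 1, so H_2 = 0.
  H_3: rank ker ∂_3 − rank ∂_4 = (5 − 4) − 0 = 1, and there is no ∂_4, so H_3 = Z.

As a check, the Euler characteristic is 5 − 10 + 10 − 5 = 0, which agrees with 1 − 0 + 0 − 1 = 0.

Hence the Betti numbers are b_0 = 1, b_1 = 0, b_2 = 0, b_3 = 1.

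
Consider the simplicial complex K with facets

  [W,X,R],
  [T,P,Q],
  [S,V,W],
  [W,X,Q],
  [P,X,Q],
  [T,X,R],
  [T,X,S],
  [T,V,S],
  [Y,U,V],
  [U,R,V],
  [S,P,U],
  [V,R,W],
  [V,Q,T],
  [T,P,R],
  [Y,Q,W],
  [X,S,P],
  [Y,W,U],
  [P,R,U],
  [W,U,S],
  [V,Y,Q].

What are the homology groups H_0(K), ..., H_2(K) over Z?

K has 10 vertices, 30 edges, 20 triangles.
rank ∂_0 = 0, rank ∂_1 = 9 ⇒ b_0 = 10 − 0 − 9 = 1; all invariant factors of ∂_1 are 1 so no torsion. So H_0 ≅ Z.
rank ∂_1 = 9, rank ∂_2 = 20 ⇒ b_1 = 30 − 9 − 20 = 1; ∂_2 has invariant factor(s) [2] giving torsion. So H_1 ≅ Z ⊕ Z/2Z.
rank ∂_2 = 20, rank ∂_3 = 0 ⇒ b_2 = 20 − 20 − 0 = 0. So H_2 ≅ 0.

H_0 = Z,  H_1 = Z ⊕ Z/2Z,  H_2 = 0.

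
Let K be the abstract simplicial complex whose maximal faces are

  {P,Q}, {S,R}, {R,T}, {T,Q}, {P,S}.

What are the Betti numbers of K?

We work with the vertex ordering P < Q < R < S < T. The simplices of K, each written with vertices in increasing order, are:

  0-simplices (5): P, Q, R, S, T
  1-simplices (5): PQ, PS, QT, RS, RT

Hence C_0 ≅ Z^5, C_1 ≅ Z^5.

The boundary map ∂_1: C_1 → C_0 is given by ∂[p,q] = [q] − [p]. For instance
  ∂QT = T − Q.
This gives a 5×5 integer matrix of rank 4; reducing to Smith normal form yields diagonal entries (1,1,1,1).

Now H_k = ker ∂_k / im ∂_{k+1}, so:

  H_0: rank C_0 − rank ∂_1 = 5 − 4 = 1, and the invariant factors of ∂_1 are all 1, so H_0 ≅ Z.
  H_1: rank ker ∂_1 − rank ∂_2 = (5 − 4) − 0 = 1, and there is no ∂_2, so H_1 ≅ Z.

As a check, the Euler characteristic is 5 − 5 = 0, which agrees with 1 − 1 = 0.

Hence the Betti numbers are b_0 = 1, b_1 = 1.

b_0 = 1, b_1 = 1.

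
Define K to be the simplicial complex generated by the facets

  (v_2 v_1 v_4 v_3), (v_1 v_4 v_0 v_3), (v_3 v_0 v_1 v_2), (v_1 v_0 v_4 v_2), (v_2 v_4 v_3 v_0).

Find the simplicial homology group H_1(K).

H_1 ≅ 0.

Take the total order v_0 < v_1 < v_2 < v_3 < v_4 on the vertex set. Then K (dimension 3) consists of the simplices:

  0-simplices (5): [v_0], [v_1], [v_2], [v_3], [v_4]
  1-simplices (10): [v_0,v_1], [v_0,v_2], [v_0,v_3], [v_0,v_4], [v_1,v_2], [v_1,v_3], [v_1,v_4], [v_2,v_3], [v_2,v_4], [v_3,v_4]
  2-simplices (10): [v_0,v_1,v_2], [v_0,v_1,v_3], [v_0,v_1,v_4], [v_0,v_2,v_3], [v_0,v_2,v_4], [v_0,v_3,v_4], [v_1,v_2,v_3], [v_1,v_2,v_4], [v_1,v_3,v_4], [v_2,v_3,v_4]
  3-simplices (5): [v_0,v_1,v_2,v_3], [v_0,v_1,v_2,v_4], [v_0,v_1,v_3,v_4], [v_0,v_2,v_3,v_4], [v_1,v_2,v_3,v_4]

so the chain groups are C_0 ≅ Z^5, C_1 ≅ Z^10, C_2 ≅ Z^10, C_3 ≅ Z^5.

∂_1: C_1 → C_0 is given by ∂[p,q] = [q] − [p]. For instance
  ∂[v_0,v_3] = [v_3] − [v_0].
This gives a 5×10 integer matrix of rank 4; reducing to Smith normal form yields diagonal entries (1,1,1,1).

∂_2: C_2 → C_1 acts by ∂[p,q,r] = [q,r] − [p,r] + [p,q]. For instance
  ∂[v_0,v_3,v_4] = [v_3,v_4] − [v_0,v_4] + [v_0,v_3],
  ∂[v_0,v_2,v_3] = [v_2,v_3] − [v_0,v_3] + [v_0,v_2].
The resulting 10×10 matrix has rank 6, and its Smith normal form has invariant factors (1,1,1,1,1,1).

∂_3: C_3 → C_2 sends each 3-simplex σ to the alternating sum Σ_i (−1)^i (σ with its i-th vertex removed). For instance
  ∂[v_1,v_2,v_3,v_4] = [v_2,v_3,v_4] − [v_1,v_3,v_4] + [v_1,v_2,v_4] − [v_1,v_2,v_3],
  ∂[v_0,v_2,v_3,v_4] = [v_2,v_3,v_4] − [v_0,v_3,v_4] + [v_0,v_2,v_4] − [v_0,v_2,v_3].
The resulting 10×5 matrix has rank 4, and its Smith normal form has invariant factors (1,1,1,1).

Reading off H_k = ker ∂_k / im ∂_{k+1}:

  H_1: rank ker ∂_1 − rank ∂_2 = (10 − 4) − 6 = 0, and the invariant factors of ∂_2 are all 1, so H_1 = 0.

(K is a triangulation of the 3-sphere S^3.)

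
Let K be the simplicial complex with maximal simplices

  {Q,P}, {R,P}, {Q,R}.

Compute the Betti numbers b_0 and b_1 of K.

K has 3 vertices, 3 edges.
rank ∂_0 = 0, rank ∂_1 = 2 ⇒ b_0 = 3 − 0 − 2 = 1; all invariant factors of ∂_1 are 1 so no torsion. So H_0 ≅ Z.
rank ∂_1 = 2, rank ∂_2 = 0 ⇒ b_1 = 3 − 2 − 0 = 1. So H_1 ≅ Z.

b_0 = 1, b_1 = 1.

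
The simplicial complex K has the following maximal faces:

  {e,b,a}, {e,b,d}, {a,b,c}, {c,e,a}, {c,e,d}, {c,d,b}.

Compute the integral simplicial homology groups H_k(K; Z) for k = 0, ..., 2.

K has 5 vertices, 9 edges, 6 triangles.
rank ∂_0 = 0, rank ∂_1 = 4 ⇒ b_0 = 5 − 0 − 4 = 1; all invariant factors of ∂_1 are 1 so no torsion. So H_0 = Z.
rank ∂_1 = 4, rank ∂_2 = 5 ⇒ b_1 = 9 − 4 − 5 = 0; all invariant factors of ∂_2 are 1 so no torsion. So H_1 = 0.
rank ∂_2 = 5, rank ∂_3 = 0 ⇒ b_2 = 6 − 5 − 0 = 1. So H_2 = Z.

H_0 ≅ Z,  H_1 = 0,  H_2 ≅ Z.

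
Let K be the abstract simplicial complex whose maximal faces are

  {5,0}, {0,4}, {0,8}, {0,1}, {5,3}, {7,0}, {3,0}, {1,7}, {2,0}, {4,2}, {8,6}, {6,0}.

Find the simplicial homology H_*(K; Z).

Order the vertices as 0 < 1 < 2 < 3 < 4 < 5 < 6 < 7 < 8. Listing each simplex with vertices in this order, K has dimension 1 with simplices:

  0-simplices (9): [0], [1], [2], [3], [4], [5], [6], [7], [8]
  1-simplices (12): [0,1], [0,2], [0,3], [0,4], [0,5], [0,6], [0,7], [0,8], [1,7], [2,4], [3,5], [6,8]

Hence C_0 ≅ Z^9, C_1 ≅ Z^12.

The boundary map ∂_1: C_1 → C_0 sends each edge [p,q] (with p < q) to q − p. For instance
  ∂[0,5] = [5] − [0].
The 9×12 boundary matrix has rank 8 and Smith normal form diag(1,1,1,1,1,1,1,1).

Reading off H_k = ker ∂_k / im ∂_{k+1}:

  H_0: rank C_0 − rank ∂_1 = 9 − 8 = 1, and the invariant factors of ∂_1 are all 1, so H_0 ≅ Z.
  H_1: rank ker ∂_1 − rank ∂_2 = (12 − 8) − 0 = 4, and there is no ∂_2, so H_1 ≅ Z^4.

H_0 ≅ Z,  H_1 ≅ Z^4.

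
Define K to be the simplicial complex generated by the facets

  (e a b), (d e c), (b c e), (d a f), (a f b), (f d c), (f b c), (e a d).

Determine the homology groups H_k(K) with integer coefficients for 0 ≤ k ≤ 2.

H_0 ≅ Z,  H_1 = 0,  H_2 ≅ Z.

Fix the vertex order a < b < c < d < e < f and write every simplex with vertices in increasing order. Then dim K = 2 and the simplices of K are:

  0-simplices (6): a, b, c, d, e, f
  1-simplices (12): ab, ad, ae, af, bc, be, bf, cd, ce, cf, de, df
  2-simplices (8): abe, abf, ade, adf, bce, bcf, cde, cdf

giving chain groups C_0 ≅ Z^6, C_1 ≅ Z^12, C_2 ≅ Z^8.

∂_1: C_1 → C_0 is given by ∂[p,q] = [q] − [p].
This gives a 6×12 integer matrix of rank 5; reducing to Smith normal form yields diagonal entries (1,1,1,1,1).

The boundary map ∂_2: C_2 → C_1 maps a triangle to the signed sum of its edges. For instance
  ∂abe = be − ae + ab,
  ∂bcf = cf − bf + bc.
The resulting 12×8 matrix has rank 7, and its Smith normal form has invariant factors (1,1,1,1,1,1,1).

Reading off H_k = ker ∂_k / im ∂_{k+1}:

  H_0: rank C_0 − rank ∂_1 = 6 − 5 = 1, and the invariant factors of ∂_1 are all 1, so H_0 = Z.
  H_1: rank ker ∂_1 − rank ∂_2 = (12 − 5) − 7 = 0, and the invariant factors of ∂_2 are all 1, so H_1 = 0.
  H_2: rank ker ∂_2 − rank ∂_3 = (8 − 7) − 0 = 1, and there is no ∂_3, so H_2 = Z.

As a check, the Euler characteristic is 6 − 12 + 8 = 2, which agrees with 1 − 0 + 1 = 2.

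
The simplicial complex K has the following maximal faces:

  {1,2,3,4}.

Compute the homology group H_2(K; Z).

Fix the vertex order 1 < 2 < 3 < 4 and write every simplex with vertices in increasing order. Then dim K = 3 and the simplices of K are:

  0-simplices (4): [1], [2], [3], [4]
  1-simplices (6): [1,2], [1,3], [1,4], [2,3], [2,4], [3,4]
  2-simplices (4): [1,2,3], [1,2,4], [1,3,4], [2,3,4]
  3-simplices (1): [1,2,3,4]

so the chain groups are C_0 ≅ Z^4, C_1 ≅ Z^6, C_2 ≅ Z^4, C_3 ≅ Z^1.

Boundary ∂_1: C_1 → C_0 sends each edge [p,q] (with p < q) to q − p. For instance
  ∂[1,2] = [2] − [1].
This gives a 4×6 integer matrix of rank 3; reducing to Smith normal form yields diagonal entries (1,1,1).

∂_2: C_2 → C_1 sends each 2-simplex [p,q,r] to [q,r] − [p,r] + [p,q]. For instance
  ∂[2,3,4] = [3,4] − [2,4] + [2,3],
  ∂[1,3,4] = [3,4] − [1,4] + [1,3].
The 6×4 boundary matrix has rank 3 and Smith normal form diag(1,1,1).

The boundary map ∂_3: C_3 → C_2 sends each 3-simplex σ to the alternating sum Σ_i (−1)^i (σ with its i-th vertex removed). For instance
  ∂[1,2,3,4] = [2,3,4] − [1,3,4] + [1,2,4] − [1,2,3].
The resulting 4×1 matrix has rank 1, and its Smith normal form has invariant factors (1).

Computing H_k = (kernel of ∂_k) / (image of ∂_{k+1}):

  H_2: rank ker ∂_2 − rank ∂_3 = (4 − 3) − 1 = 0, and the invariant factors of ∂_3 are all 1, so H_2 ≅ 0.

(K is a triangulation of the 3-simplex.)

H_2 = 0.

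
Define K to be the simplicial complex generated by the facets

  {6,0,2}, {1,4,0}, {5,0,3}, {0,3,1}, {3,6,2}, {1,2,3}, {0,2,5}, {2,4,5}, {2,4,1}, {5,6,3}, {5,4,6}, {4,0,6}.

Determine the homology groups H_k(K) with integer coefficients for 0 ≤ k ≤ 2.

H_0 = Z,  H_1 = Z/2,  H_2 = 0.

Take the total order 0 < 1 < 2 < 3 < 4 < 5 < 6 on the vertex set. Then K (dimension 2) consists of the simplices:

  0-simplices (7): [0], [1], [2], [3], [4], [5], [6]
  1-simplices (18): [0,1], [0,2], [0,3], [0,4], [0,5], [0,6], [1,2], [1,3], [1,4], [2,3], [2,4], [2,5], [2,6], [3,5], [3,6], [4,5], [4,6], [5,6]
  2-simplices (12): [0,1,3], [0,1,4], [0,2,5], [0,2,6], [0,3,5], [0,4,6], [1,2,3], [1,2,4], [2,3,6], [2,4,5], [3,5,6], [4,5,6]

giving chain groups C_0 ≅ Z^7, C_1 ≅ Z^18, C_2 ≅ Z^12.

Boundary ∂_1: C_1 → C_0 is given by ∂[p,q] = [q] − [p].
The 7×18 boundary matrix has rank 6 and Smith normal form diag(1,1,1,1,1,1).

The boundary map ∂_2: C_2 → C_1 sends each 2-simplex [p,q,r] to [q,r] − [p,r] + [p,q]. For instance
  ∂[0,3,5] = [3,5] − [0,5] + [0,3],
  ∂[0,4,6] = [4,6] − [0,6] + [0,4].
This gives a 18×12 integer matrix of rank 12; reducing to Smith normal form yields diagonal entries (1,1,1,1,1,1,1,1,1,1,1,2).

Computing H_k = (kernel of ∂_k) / (image of ∂_{k+1}):

  H_0: rank C_0 − rank ∂_1 = 7 − 6 = 1, and the invariant factors of ∂_1 are all 1, so H_0 = Z.
  H_1: rank ker ∂_1 − rank ∂_2 = (18 − 6) − 12 = 0, and ∂_2 has invariant factor 2 > 1, so H_1 = Z/2.
  H_2: rank ker ∂_2 − rank ∂_3 = (12 − 12) − 0 = 0, and there is no ∂_3, so H_2 = 0.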